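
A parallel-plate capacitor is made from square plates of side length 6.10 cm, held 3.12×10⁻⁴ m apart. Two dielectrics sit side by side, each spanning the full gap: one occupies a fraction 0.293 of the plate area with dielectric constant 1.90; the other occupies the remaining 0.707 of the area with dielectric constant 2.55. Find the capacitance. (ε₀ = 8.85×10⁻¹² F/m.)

249 pF

A = (6.10 cm)² = 3.72×10⁻³ m².
Side-by-side slabs ⇒ two capacitors in parallel, each spanning the full gap.
C₁ = κ₁ε₀A₁/d = 1.90 × 8.85×10⁻¹² × 1.09×10⁻³ / 3.12×10⁻⁴ = 5.88×10⁻¹¹ F.
C₂ = κ₂ε₀A₂/d = 2.55 × 8.85×10⁻¹² × 2.63×10⁻³ / 3.12×10⁻⁴ = 1.90×10⁻¹⁰ F.
C = C₁ + C₂ = 2.49×10⁻¹⁰ F.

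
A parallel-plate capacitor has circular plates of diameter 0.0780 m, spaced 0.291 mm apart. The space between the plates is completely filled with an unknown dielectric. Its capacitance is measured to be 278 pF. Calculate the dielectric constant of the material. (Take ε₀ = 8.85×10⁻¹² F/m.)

1.91

A = π(0.0780/2 m)² = 4.78×10⁻³ m².
κ = Cd/(ε₀A) = 2.78×10⁻¹⁰ × 2.91×10⁻⁴ / (8.85×10⁻¹² × 4.78×10⁻³) = 1.91.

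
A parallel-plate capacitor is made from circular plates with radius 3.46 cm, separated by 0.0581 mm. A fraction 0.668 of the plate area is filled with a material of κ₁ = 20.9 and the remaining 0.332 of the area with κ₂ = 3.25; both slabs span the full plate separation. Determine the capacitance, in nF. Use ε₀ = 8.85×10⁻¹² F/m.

8.62 nF

A = π(3.46 cm)² = 3.76×10⁻³ m².
Side-by-side slabs ⇒ two capacitors in parallel, each spanning the full gap.
C₁ = κ₁ε₀A₁/d = 20.9 × 8.85×10⁻¹² × 2.51×10⁻³ / 5.81×10⁻⁵ = 8.00×10⁻⁹ F.
C₂ = κ₂ε₀A₂/d = 3.25 × 8.85×10⁻¹² × 1.25×10⁻³ / 5.81×10⁻⁵ = 6.18×10⁻¹⁰ F.
C = C₁ + C₂ = 8.62×10⁻⁹ F.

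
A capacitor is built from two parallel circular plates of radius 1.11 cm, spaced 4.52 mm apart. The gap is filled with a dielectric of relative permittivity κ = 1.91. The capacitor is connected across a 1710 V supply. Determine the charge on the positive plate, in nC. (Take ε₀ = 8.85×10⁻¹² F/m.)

A = π(1.11 cm)² = 3.87×10⁻⁴ m².
C = κε₀A/d = 1.91 × 8.85×10⁻¹² × 3.87×10⁻⁴ / 4.52×10⁻³ = 1.45×10⁻¹² F.
Q = CV = 1.45×10⁻¹² × 1710 = 2.48×10⁻⁹ C.

Q ≈ 2.48 nC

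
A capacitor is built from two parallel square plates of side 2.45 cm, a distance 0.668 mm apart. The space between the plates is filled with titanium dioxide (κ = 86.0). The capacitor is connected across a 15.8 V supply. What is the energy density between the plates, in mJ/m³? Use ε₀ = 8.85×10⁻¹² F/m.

E = V/d = 15.8 / 6.68×10⁻⁴ = 2.37×10⁴ V/m.
u = ½κε₀E² = ½ × 86.0 × 8.85×10⁻¹² × (2.37×10⁴)² = 0.213 J/m³.

213 mJ/m³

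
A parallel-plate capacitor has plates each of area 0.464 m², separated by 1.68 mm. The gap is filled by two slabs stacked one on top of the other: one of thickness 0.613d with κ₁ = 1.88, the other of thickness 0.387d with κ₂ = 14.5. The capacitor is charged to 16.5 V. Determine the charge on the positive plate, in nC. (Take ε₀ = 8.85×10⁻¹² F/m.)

114 nC

Stacked slabs ⇒ two capacitors in series, each with the full plate area.
C₁ = κ₁ε₀A/d₁ = 1.88 × 8.85×10⁻¹² × 0.464 / 1.03×10⁻³ = 7.50×10⁻⁹ F.
C₂ = κ₂ε₀A/d₂ = 14.5 × 8.85×10⁻¹² × 0.464 / 6.50×10⁻⁴ = 9.16×10⁻⁸ F.
C = (1/C₁ + 1/C₂)⁻¹ = 6.93×10⁻⁹ F.
Q = CV = 6.93×10⁻⁹ × 16.5 = 1.14×10⁻⁷ C.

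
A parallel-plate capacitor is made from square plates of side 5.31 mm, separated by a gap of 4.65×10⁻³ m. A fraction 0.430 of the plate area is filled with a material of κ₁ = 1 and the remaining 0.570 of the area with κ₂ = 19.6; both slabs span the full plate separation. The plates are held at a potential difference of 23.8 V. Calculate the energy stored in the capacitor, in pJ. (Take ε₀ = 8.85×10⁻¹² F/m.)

A = (5.31 mm)² = 2.82×10⁻⁵ m².
Side-by-side slabs ⇒ two capacitors in parallel, each spanning the full gap.
C₁ = κ₁ε₀A₁/d = 1.00 × 8.85×10⁻¹² × 1.21×10⁻⁵ / 4.65×10⁻³ = 2.31×10⁻¹⁴ F.
C₂ = κ₂ε₀A₂/d = 19.6 × 8.85×10⁻¹² × 1.61×10⁻⁵ / 4.65×10⁻³ = 6.00×10⁻¹³ F.
C = C₁ + C₂ = 6.23×10⁻¹³ F.
U = ½CV² = ½ × 6.23×10⁻¹³ × (23.8)² = 1.76×10⁻¹⁰ J.

U ≈ 176 pJ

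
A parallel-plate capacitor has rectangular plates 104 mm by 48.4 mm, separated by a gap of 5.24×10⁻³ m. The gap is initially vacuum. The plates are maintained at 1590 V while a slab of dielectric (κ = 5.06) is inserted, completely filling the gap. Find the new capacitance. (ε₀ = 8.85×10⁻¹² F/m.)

A = 104 × 48.4 mm² = 5.03×10⁻³ m².
Initially C₁ = ε₀A/d = 8.85×10⁻¹² × 5.03×10⁻³ / 5.24×10⁻³ = 8.50×10⁻¹² F.
C = κε₀A/d scales with κ, so C₂/C₁ = κ = 5.06.
C₂ = 5.06 × 8.50×10⁻¹² = 4.30×10⁻¹¹ F.

43.0 pF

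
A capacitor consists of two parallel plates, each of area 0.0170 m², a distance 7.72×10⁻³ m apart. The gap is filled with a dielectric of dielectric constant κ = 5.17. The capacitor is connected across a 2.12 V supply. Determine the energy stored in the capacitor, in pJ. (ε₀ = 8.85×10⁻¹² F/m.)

C = κε₀A/d = 5.17 × 8.85×10⁻¹² × 1.70×10⁻² / 7.72×10⁻³ = 1.01×10⁻¹⁰ F.
U = ½CV² = ½ × 1.01×10⁻¹⁰ × (2.12)² = 2.26×10⁻¹⁰ J.

U ≈ 226 pJ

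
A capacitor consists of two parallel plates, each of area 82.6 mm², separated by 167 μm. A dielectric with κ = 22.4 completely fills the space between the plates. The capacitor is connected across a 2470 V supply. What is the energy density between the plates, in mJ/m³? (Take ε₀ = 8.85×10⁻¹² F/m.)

2.17×10⁷ mJ/m³

E = V/d = 2470 / 1.67×10⁻⁴ = 1.48×10⁷ V/m.
u = ½κε₀E² = ½ × 22.4 × 8.85×10⁻¹² × (1.48×10⁷)² = 2.17×10⁴ J/m³.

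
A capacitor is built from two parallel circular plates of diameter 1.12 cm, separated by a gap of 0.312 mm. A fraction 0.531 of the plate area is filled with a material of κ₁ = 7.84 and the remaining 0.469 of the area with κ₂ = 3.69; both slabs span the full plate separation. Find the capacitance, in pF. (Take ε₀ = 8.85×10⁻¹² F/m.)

16.5 pF

A = π(1.12/2 cm)² = 9.85×10⁻⁵ m².
Side-by-side slabs ⇒ two capacitors in parallel, each spanning the full gap.
C₁ = κ₁ε₀A₁/d = 7.84 × 8.85×10⁻¹² × 5.23×10⁻⁵ / 3.12×10⁻⁴ = 1.16×10⁻¹¹ F.
C₂ = κ₂ε₀A₂/d = 3.69 × 8.85×10⁻¹² × 4.62×10⁻⁵ / 3.12×10⁻⁴ = 4.84×10⁻¹² F.
C = C₁ + C₂ = 1.65×10⁻¹¹ F.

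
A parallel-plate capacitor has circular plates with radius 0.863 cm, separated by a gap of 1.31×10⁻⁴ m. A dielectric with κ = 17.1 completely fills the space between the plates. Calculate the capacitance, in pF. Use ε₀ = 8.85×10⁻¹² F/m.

A = π(0.863 cm)² = 2.34×10⁻⁴ m².
C = κε₀A/d = 17.1 × 8.85×10⁻¹² × 2.34×10⁻⁴ / 1.31×10⁻⁴ = 2.70×10⁻¹⁰ F.

270 pF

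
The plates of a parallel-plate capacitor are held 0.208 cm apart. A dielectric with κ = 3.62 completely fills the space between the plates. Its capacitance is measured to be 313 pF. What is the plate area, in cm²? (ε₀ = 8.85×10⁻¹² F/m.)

A = Cd/(κε₀) = 3.13×10⁻¹⁰ × 2.08×10⁻³ / (3.62 × 8.85×10⁻¹²) = 2.03×10⁻² m².

203 cm²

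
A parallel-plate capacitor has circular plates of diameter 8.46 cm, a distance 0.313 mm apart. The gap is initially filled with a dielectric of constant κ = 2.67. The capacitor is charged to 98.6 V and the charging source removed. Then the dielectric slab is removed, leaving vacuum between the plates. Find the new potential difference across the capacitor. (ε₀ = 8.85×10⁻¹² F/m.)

263 V

A = π(8.46/2 cm)² = 5.62×10⁻³ m².
Initially C₁ = κε₀A/d = 2.67 × 8.85×10⁻¹² × 5.62×10⁻³ / 3.13×10⁻⁴ = 4.24×10⁻¹⁰ F.
V₁ = 98.6 V.
Isolated ⇒ Q is held fixed. C₂ = 0.375 C₁ and V = Q/C, so V₂/V₁ = C₁/C₂ = 2.67.
V₂ = 2.67 × 98.6 = 2.63×10² V.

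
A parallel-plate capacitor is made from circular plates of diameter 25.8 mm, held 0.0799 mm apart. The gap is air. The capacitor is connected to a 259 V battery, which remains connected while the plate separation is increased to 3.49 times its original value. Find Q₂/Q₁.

Q₂/Q₁ ≈ 0.287

Battery connected ⇒ V is held fixed.
C₂ = 0.287 C₁ and Q = CV, so Q₂/Q₁ = C₂/C₁ = 0.287.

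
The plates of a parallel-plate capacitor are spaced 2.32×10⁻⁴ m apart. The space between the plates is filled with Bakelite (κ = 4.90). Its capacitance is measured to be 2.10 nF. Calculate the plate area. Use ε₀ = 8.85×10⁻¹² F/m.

A = Cd/(κε₀) = 2.10×10⁻⁹ × 2.32×10⁻⁴ / (4.90 × 8.85×10⁻¹²) = 1.12×10⁻² m².

112 cm²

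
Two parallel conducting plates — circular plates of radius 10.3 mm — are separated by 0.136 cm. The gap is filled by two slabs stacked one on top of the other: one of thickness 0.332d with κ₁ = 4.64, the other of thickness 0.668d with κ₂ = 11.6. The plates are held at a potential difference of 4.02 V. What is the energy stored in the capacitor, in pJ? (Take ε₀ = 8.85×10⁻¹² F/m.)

U ≈ 136 pJ

A = π(10.3 mm)² = 3.33×10⁻⁴ m².
Stacked slabs ⇒ two capacitors in series, each with the full plate area.
C₁ = κ₁ε₀A/d₁ = 4.64 × 8.85×10⁻¹² × 3.33×10⁻⁴ / 4.52×10⁻⁴ = 3.03×10⁻¹¹ F.
C₂ = κ₂ε₀A/d₂ = 11.6 × 8.85×10⁻¹² × 3.33×10⁻⁴ / 9.08×10⁻⁴ = 3.77×10⁻¹¹ F.
C = (1/C₁ + 1/C₂)⁻¹ = 1.68×10⁻¹¹ F.
U = ½CV² = ½ × 1.68×10⁻¹¹ × (4.02)² = 1.36×10⁻¹⁰ J.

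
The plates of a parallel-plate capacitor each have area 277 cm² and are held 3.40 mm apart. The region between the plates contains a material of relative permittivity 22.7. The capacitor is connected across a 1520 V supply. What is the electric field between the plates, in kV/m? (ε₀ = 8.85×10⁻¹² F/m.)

447 kV/m

E = V/d = 1520 / 3.40×10⁻³ = 4.47×10⁵ V/m.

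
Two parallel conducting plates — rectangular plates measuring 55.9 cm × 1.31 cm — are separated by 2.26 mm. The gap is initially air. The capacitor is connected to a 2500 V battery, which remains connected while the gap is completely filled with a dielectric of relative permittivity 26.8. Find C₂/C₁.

C₂/C₁ ≈ 26.8

C = κε₀A/d scales with κ, so C₂/C₁ = κ = 26.8.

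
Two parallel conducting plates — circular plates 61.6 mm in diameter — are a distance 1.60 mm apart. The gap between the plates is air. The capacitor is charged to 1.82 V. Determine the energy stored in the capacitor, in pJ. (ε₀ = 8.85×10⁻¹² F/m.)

27.3 pJ

A = π(61.6/2 mm)² = 2.98×10⁻³ m².
C = ε₀A/d = 8.85×10⁻¹² × 2.98×10⁻³ / 1.60×10⁻³ = 1.65×10⁻¹¹ F.
U = ½CV² = ½ × 1.65×10⁻¹¹ × (1.82)² = 2.73×10⁻¹¹ J.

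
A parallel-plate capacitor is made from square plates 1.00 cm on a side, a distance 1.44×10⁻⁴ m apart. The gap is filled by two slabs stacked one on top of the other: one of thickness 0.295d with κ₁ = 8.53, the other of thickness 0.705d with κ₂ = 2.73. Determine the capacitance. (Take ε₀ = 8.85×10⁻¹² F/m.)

A = (1.00 cm)² = 1.00×10⁻⁴ m².
Stacked slabs ⇒ two capacitors in series, each with the full plate area.
C₁ = κ₁ε₀A/d₁ = 8.53 × 8.85×10⁻¹² × 1.00×10⁻⁴ / 4.25×10⁻⁵ = 1.78×10⁻¹⁰ F.
C₂ = κ₂ε₀A/d₂ = 2.73 × 8.85×10⁻¹² × 1.00×10⁻⁴ / 1.02×10⁻⁴ = 2.38×10⁻¹¹ F.
C = (1/C₁ + 1/C₂)⁻¹ = 2.10×10⁻¹¹ F.

C ≈ 21.0 pF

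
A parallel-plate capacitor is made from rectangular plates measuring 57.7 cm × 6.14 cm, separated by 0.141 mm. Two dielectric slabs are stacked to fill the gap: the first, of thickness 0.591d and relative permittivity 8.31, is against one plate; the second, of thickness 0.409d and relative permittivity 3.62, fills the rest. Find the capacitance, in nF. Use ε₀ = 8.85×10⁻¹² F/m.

A = 57.7 × 6.14 cm² = 3.54×10⁻² m².
Stacked slabs ⇒ two capacitors in series, each with the full plate area.
C₁ = κ₁ε₀A/d₁ = 8.31 × 8.85×10⁻¹² × 3.54×10⁻² / 8.33×10⁻⁵ = 3.13×10⁻⁸ F.
C₂ = κ₂ε₀A/d₂ = 3.62 × 8.85×10⁻¹² × 3.54×10⁻² / 5.77×10⁻⁵ = 1.97×10⁻⁸ F.
C = (1/C₁ + 1/C₂)⁻¹ = 1.21×10⁻⁸ F.

12.1 nF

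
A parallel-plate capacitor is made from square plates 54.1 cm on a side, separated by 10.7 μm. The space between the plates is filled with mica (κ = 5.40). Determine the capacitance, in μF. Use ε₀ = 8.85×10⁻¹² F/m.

1.31 μF

A = (54.1 cm)² = 0.293 m².
C = κε₀A/d = 5.40 × 8.85×10⁻¹² × 0.293 / 1.07×10⁻⁵ = 1.31×10⁻⁶ F.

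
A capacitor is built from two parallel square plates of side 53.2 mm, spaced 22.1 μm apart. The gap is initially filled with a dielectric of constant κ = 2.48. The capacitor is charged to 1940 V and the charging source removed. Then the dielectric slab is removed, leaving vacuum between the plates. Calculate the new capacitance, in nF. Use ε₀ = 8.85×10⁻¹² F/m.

A = (53.2 mm)² = 2.83×10⁻³ m².
Initially C₁ = κε₀A/d = 2.48 × 8.85×10⁻¹² × 2.83×10⁻³ / 2.21×10⁻⁵ = 2.81×10⁻⁹ F.
C = κε₀A/d scales with κ, so C₂/C₁ = 1/κ = 1/2.48 = 0.403.
C₂ = 0.403 × 2.81×10⁻⁹ = 1.13×10⁻⁹ F.

C ≈ 1.13 nF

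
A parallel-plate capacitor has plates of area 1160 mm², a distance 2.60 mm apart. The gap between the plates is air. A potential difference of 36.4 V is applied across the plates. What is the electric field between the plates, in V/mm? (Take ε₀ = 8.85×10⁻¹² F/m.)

14.0 V/mm

E = V/d = 36.4 / 2.60×10⁻³ = 1.40×10⁴ V/m.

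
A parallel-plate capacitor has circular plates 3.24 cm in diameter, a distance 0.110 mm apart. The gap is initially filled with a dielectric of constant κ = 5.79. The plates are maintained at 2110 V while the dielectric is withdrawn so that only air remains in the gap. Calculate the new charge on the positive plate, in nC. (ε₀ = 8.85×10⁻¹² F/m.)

A = π(3.24/2 cm)² = 8.24×10⁻⁴ m².
Initially C₁ = κε₀A/d = 5.79 × 8.85×10⁻¹² × 8.24×10⁻⁴ / 1.10×10⁻⁴ = 3.84×10⁻¹⁰ F.
Q₁ = 8.10×10⁻⁷ C.
Battery connected ⇒ V is held fixed. C₂ = 0.173 C₁ and Q = CV, so Q₂/Q₁ = C₂/C₁ = 0.173.
Q₂ = 0.173 × 8.10×10⁻⁷ = 1.40×10⁻⁷ C.

140 nC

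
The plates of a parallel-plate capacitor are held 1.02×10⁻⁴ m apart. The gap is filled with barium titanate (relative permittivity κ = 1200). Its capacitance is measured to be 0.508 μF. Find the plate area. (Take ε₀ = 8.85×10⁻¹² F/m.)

A = Cd/(κε₀) = 5.08×10⁻⁷ × 1.02×10⁻⁴ / (1200 × 8.85×10⁻¹²) = 4.88×10⁻³ m².

A ≈ 48.8 cm²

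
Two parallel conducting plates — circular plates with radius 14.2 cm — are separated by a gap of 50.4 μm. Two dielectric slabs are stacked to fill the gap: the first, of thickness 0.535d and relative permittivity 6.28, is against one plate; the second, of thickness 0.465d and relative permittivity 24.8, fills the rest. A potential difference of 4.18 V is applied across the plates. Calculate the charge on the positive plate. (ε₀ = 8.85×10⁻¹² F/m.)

A = π(14.2 cm)² = 6.33×10⁻² m².
Stacked slabs ⇒ two capacitors in series, each with the full plate area.
C₁ = κ₁ε₀A/d₁ = 6.28 × 8.85×10⁻¹² × 6.33×10⁻² / 2.70×10⁻⁵ = 1.31×10⁻⁷ F.
C₂ = κ₂ε₀A/d₂ = 24.8 × 8.85×10⁻¹² × 6.33×10⁻² / 2.34×10⁻⁵ = 5.93×10⁻⁷ F.
C = (1/C₁ + 1/C₂)⁻¹ = 1.07×10⁻⁷ F.
Q = CV = 1.07×10⁻⁷ × 4.18 = 4.47×10⁻⁷ C.

Q ≈ 447 nC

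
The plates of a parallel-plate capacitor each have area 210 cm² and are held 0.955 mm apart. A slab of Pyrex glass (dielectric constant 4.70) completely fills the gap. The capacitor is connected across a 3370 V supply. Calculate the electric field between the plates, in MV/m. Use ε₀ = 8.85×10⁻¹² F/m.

E = V/d = 3370 / 9.55×10⁻⁴ = 3.53×10⁶ V/m.

E ≈ 3.53 MV/m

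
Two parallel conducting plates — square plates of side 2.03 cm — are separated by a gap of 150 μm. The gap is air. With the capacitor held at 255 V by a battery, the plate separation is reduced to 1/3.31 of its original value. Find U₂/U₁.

3.31

Battery connected ⇒ V is held fixed.
C₂ = 3.31 C₁ and U = ½CV², so U₂/U₁ = C₂/C₁ = 3.31.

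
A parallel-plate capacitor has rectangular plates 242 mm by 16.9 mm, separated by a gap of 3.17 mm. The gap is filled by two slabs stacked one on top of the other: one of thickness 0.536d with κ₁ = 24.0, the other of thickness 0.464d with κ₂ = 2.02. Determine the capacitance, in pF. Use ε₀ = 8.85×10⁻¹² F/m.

A = 242 × 16.9 mm² = 4.09×10⁻³ m².
Stacked slabs ⇒ two capacitors in series, each with the full plate area.
C₁ = κ₁ε₀A/d₁ = 24.0 × 8.85×10⁻¹² × 4.09×10⁻³ / 1.70×10⁻³ = 5.11×10⁻¹⁰ F.
C₂ = κ₂ε₀A/d₂ = 2.02 × 8.85×10⁻¹² × 4.09×10⁻³ / 1.47×10⁻³ = 4.97×10⁻¹¹ F.
C = (1/C₁ + 1/C₂)⁻¹ = 4.53×10⁻¹¹ F.

C ≈ 45.3 pF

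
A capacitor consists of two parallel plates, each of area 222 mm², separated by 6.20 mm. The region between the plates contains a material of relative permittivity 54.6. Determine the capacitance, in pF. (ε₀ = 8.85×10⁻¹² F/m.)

17.3 pF

A = 222 mm² = 2.22×10⁻⁴ m².
C = κε₀A/d = 54.6 × 8.85×10⁻¹² × 2.22×10⁻⁴ / 6.20×10⁻³ = 1.73×10⁻¹¹ F.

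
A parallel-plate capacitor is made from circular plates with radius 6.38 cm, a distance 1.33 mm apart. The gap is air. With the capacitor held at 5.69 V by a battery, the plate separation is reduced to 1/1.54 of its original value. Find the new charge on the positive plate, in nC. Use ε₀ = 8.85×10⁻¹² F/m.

Q ≈ 0.746 nC

A = π(6.38 cm)² = 1.28×10⁻² m².
Initially C₁ = ε₀A/d = 8.85×10⁻¹² × 1.28×10⁻² / 1.33×10⁻³ = 8.51×10⁻¹¹ F.
Q₁ = 4.84×10⁻¹⁰ C.
Battery connected ⇒ V is held fixed. C₂ = 1.54 C₁ and Q = CV, so Q₂/Q₁ = C₂/C₁ = 1.54.
Q₂ = 1.54 × 4.84×10⁻¹⁰ = 7.46×10⁻¹⁰ C.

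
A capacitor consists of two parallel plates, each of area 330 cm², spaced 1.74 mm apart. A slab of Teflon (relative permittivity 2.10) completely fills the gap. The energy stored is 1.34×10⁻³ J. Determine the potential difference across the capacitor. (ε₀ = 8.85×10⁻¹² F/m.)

A = 330 cm² = 3.30×10⁻² m².
C = κε₀A/d = 2.10 × 8.85×10⁻¹² × 3.30×10⁻² / 1.74×10⁻³ = 3.52×10⁻¹⁰ F.
V = √(2U/C) = √(2 × 1.34×10⁻³ / 3.52×10⁻¹⁰) = 2.76×10³ V.

V ≈ 2.76 kV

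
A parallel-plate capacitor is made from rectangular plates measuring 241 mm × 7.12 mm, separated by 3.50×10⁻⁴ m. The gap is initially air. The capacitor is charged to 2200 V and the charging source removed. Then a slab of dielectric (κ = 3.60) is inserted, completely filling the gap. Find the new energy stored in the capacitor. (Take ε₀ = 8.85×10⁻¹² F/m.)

U ≈ 29.2 μJ

A = 241 × 7.12 mm² = 1.72×10⁻³ m².
Initially C₁ = ε₀A/d = 8.85×10⁻¹² × 1.72×10⁻³ / 3.50×10⁻⁴ = 4.34×10⁻¹¹ F.
U₁ = 1.05×10⁻⁴ J.
Isolated ⇒ Q is held fixed. C₂ = 3.60 C₁ and U = Q²/(2C), so U₂/U₁ = C₁/C₂ = 0.278.
U₂ = 0.278 × 1.05×10⁻⁴ = 2.92×10⁻⁵ J.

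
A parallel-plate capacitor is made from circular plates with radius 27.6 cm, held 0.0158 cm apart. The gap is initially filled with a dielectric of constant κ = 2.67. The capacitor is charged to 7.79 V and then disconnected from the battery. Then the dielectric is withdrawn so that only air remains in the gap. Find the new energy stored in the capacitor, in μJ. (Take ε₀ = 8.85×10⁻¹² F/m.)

A = π(27.6 cm)² = 0.239 m².
Initially C₁ = κε₀A/d = 2.67 × 8.85×10⁻¹² × 0.239 / 1.58×10⁻⁴ = 3.58×10⁻⁸ F.
U₁ = 1.09×10⁻⁶ J.
Isolated ⇒ Q is held fixed. C₂ = 0.375 C₁ and U = Q²/(2C), so U₂/U₁ = C₁/C₂ = 2.67.
U₂ = 2.67 × 1.09×10⁻⁶ = 2.90×10⁻⁶ J.

U ≈ 2.90 μJ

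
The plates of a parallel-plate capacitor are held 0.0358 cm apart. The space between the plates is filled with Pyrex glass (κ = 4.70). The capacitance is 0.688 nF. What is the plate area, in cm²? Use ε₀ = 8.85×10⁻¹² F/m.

A = Cd/(κε₀) = 6.88×10⁻¹⁰ × 3.58×10⁻⁴ / (4.70 × 8.85×10⁻¹²) = 5.92×10⁻³ m².

59.2 cm²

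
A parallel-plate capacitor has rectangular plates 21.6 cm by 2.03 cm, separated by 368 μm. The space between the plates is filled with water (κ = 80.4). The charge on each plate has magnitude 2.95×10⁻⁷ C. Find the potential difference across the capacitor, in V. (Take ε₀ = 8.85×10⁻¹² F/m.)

34.8 V

A = 21.6 × 2.03 cm² = 4.38×10⁻³ m².
C = κε₀A/d = 80.4 × 8.85×10⁻¹² × 4.38×10⁻³ / 3.68×10⁻⁴ = 8.48×10⁻⁹ F.
V = Q/C = 2.95×10⁻⁷ / 8.48×10⁻⁹ = 34.8 V.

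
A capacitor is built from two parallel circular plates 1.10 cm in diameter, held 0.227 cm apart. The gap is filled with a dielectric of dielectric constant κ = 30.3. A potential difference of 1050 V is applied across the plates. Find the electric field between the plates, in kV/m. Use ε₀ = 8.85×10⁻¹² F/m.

E ≈ 463 kV/m

E = V/d = 1050 / 2.27×10⁻³ = 4.63×10⁵ V/m.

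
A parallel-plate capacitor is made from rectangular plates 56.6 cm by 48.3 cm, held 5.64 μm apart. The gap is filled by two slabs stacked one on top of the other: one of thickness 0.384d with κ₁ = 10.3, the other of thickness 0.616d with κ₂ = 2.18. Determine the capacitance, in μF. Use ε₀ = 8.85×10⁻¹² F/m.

C ≈ 1.34 μF

A = 56.6 × 48.3 cm² = 0.273 m².
Stacked slabs ⇒ two capacitors in series, each with the full plate area.
C₁ = κ₁ε₀A/d₁ = 10.3 × 8.85×10⁻¹² × 0.273 / 2.17×10⁻⁶ = 1.15×10⁻⁵ F.
C₂ = κ₂ε₀A/d₂ = 2.18 × 8.85×10⁻¹² × 0.273 / 3.47×10⁻⁶ = 1.52×10⁻⁶ F.
C = (1/C₁ + 1/C₂)⁻¹ = 1.34×10⁻⁶ F.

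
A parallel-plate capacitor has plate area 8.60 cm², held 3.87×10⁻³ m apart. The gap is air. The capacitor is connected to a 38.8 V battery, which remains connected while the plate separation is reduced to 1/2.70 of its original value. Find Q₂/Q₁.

Q₂/Q₁ ≈ 2.70

Battery connected ⇒ V is held fixed.
C₂ = 2.70 C₁ and Q = CV, so Q₂/Q₁ = C₂/C₁ = 2.70.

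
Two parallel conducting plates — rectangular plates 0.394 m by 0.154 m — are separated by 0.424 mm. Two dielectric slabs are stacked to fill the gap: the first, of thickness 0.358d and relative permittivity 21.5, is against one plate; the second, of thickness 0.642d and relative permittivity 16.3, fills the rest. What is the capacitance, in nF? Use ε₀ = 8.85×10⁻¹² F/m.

22.6 nF

A = 0.394 × 0.154 m² = 6.07×10⁻² m².
Stacked slabs ⇒ two capacitors in series, each with the full plate area.
C₁ = κ₁ε₀A/d₁ = 21.5 × 8.85×10⁻¹² × 6.07×10⁻² / 1.52×10⁻⁴ = 7.61×10⁻⁸ F.
C₂ = κ₂ε₀A/d₂ = 16.3 × 8.85×10⁻¹² × 6.07×10⁻² / 2.72×10⁻⁴ = 3.22×10⁻⁸ F.
C = (1/C₁ + 1/C₂)⁻¹ = 2.26×10⁻⁸ F.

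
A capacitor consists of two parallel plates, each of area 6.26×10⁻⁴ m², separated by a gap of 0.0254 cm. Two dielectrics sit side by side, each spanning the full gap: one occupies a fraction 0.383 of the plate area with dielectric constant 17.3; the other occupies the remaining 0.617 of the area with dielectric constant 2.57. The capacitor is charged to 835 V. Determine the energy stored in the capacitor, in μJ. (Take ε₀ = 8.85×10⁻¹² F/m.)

Side-by-side slabs ⇒ two capacitors in parallel, each spanning the full gap.
C₁ = κ₁ε₀A₁/d = 17.3 × 8.85×10⁻¹² × 2.40×10⁻⁴ / 2.54×10⁻⁴ = 1.45×10⁻¹⁰ F.
C₂ = κ₂ε₀A₂/d = 2.57 × 8.85×10⁻¹² × 3.86×10⁻⁴ / 2.54×10⁻⁴ = 3.46×10⁻¹¹ F.
C = C₁ + C₂ = 1.79×10⁻¹⁰ F.
U = ½CV² = ½ × 1.79×10⁻¹⁰ × (835)² = 6.24×10⁻⁵ J.

U ≈ 62.4 μJ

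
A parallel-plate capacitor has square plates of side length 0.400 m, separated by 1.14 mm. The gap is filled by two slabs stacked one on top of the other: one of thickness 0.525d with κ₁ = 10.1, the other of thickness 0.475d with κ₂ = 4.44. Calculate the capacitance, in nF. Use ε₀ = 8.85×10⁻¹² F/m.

7.81 nF

A = (0.400 m)² = 0.160 m².
Stacked slabs ⇒ two capacitors in series, each with the full plate area.
C₁ = κ₁ε₀A/d₁ = 10.1 × 8.85×10⁻¹² × 0.160 / 5.98×10⁻⁴ = 2.39×10⁻⁸ F.
C₂ = κ₂ε₀A/d₂ = 4.44 × 8.85×10⁻¹² × 0.160 / 5.42×10⁻⁴ = 1.16×10⁻⁸ F.
C = (1/C₁ + 1/C₂)⁻¹ = 7.81×10⁻⁹ F.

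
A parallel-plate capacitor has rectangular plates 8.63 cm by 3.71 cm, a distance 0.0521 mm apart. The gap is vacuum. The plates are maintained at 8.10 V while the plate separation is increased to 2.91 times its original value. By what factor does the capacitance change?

C₂/C₁ ≈ 0.344

C = ε₀A/d scales as 1/d, so C₂/C₁ = d₁/d₂ = 1/2.91 = 0.344.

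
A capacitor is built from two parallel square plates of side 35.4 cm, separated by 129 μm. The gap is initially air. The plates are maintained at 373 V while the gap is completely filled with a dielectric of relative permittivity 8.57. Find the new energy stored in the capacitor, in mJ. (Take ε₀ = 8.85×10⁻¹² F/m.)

U ≈ 5.13 mJ

A = (35.4 cm)² = 0.125 m².
Initially C₁ = ε₀A/d = 8.85×10⁻¹² × 0.125 / 1.29×10⁻⁴ = 8.60×10⁻⁹ F.
U₁ = 5.98×10⁻⁴ J.
Battery connected ⇒ V is held fixed. C₂ = 8.57 C₁ and U = ½CV², so U₂/U₁ = C₂/C₁ = 8.57.
U₂ = 8.57 × 5.98×10⁻⁴ = 5.13×10⁻³ J.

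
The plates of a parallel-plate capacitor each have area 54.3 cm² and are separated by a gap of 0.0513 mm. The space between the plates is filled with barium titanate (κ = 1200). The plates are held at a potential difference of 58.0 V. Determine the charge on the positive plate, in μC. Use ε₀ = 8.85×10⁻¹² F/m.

A = 54.3 cm² = 5.43×10⁻³ m².
C = κε₀A/d = 1200 × 8.85×10⁻¹² × 5.43×10⁻³ / 5.13×10⁻⁵ = 1.12×10⁻⁶ F.
Q = CV = 1.12×10⁻⁶ × 58.0 = 6.52×10⁻⁵ C.

65.2 μC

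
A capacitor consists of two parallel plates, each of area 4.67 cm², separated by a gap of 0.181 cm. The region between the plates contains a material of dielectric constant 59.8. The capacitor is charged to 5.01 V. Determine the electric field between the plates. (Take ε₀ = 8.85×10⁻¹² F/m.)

E = V/d = 5.01 / 1.81×10⁻³ = 2.77×10³ V/m.

E ≈ 2.77 kV/m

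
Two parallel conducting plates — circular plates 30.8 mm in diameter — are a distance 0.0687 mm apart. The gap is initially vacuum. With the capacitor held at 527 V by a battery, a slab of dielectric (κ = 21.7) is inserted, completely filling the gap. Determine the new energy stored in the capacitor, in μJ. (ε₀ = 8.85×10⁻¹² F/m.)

U ≈ 289 μJ

A = π(30.8/2 mm)² = 7.45×10⁻⁴ m².
Initially C₁ = ε₀A/d = 8.85×10⁻¹² × 7.45×10⁻⁴ / 6.87×10⁻⁵ = 9.60×10⁻¹¹ F.
U₁ = 1.33×10⁻⁵ J.
Battery connected ⇒ V is held fixed. C₂ = 21.7 C₁ and U = ½CV², so U₂/U₁ = C₂/C₁ = 21.7.
U₂ = 21.7 × 1.33×10⁻⁵ = 2.89×10⁻⁴ J.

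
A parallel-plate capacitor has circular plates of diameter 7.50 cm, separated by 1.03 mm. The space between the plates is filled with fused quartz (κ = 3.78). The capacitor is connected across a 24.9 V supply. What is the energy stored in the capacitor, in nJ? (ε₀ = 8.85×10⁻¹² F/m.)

A = π(7.50/2 cm)² = 4.42×10⁻³ m².
C = κε₀A/d = 3.78 × 8.85×10⁻¹² × 4.42×10⁻³ / 1.03×10⁻³ = 1.43×10⁻¹⁰ F.
U = ½CV² = ½ × 1.43×10⁻¹⁰ × (24.9)² = 4.45×10⁻⁸ J.

U ≈ 44.5 nJ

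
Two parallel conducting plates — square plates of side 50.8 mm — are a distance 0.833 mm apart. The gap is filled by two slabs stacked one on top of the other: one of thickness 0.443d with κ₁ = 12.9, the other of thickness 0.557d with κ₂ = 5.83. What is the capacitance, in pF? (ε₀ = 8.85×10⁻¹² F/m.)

A = (50.8 mm)² = 2.58×10⁻³ m².
Stacked slabs ⇒ two capacitors in series, each with the full plate area.
C₁ = κ₁ε₀A/d₁ = 12.9 × 8.85×10⁻¹² × 2.58×10⁻³ / 3.69×10⁻⁴ = 7.98×10⁻¹⁰ F.
C₂ = κ₂ε₀A/d₂ = 5.83 × 8.85×10⁻¹² × 2.58×10⁻³ / 4.64×10⁻⁴ = 2.87×10⁻¹⁰ F.
C = (1/C₁ + 1/C₂)⁻¹ = 2.11×10⁻¹⁰ F.

C ≈ 211 pF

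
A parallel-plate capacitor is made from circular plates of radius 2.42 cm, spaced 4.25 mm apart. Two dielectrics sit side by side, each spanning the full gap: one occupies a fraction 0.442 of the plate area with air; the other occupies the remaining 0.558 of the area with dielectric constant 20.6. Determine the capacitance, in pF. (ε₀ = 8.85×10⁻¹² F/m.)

A = π(2.42 cm)² = 1.84×10⁻³ m².
Side-by-side slabs ⇒ two capacitors in parallel, each spanning the full gap.
C₁ = κ₁ε₀A₁/d = 1.00 × 8.85×10⁻¹² × 8.13×10⁻⁴ / 4.25×10⁻³ = 1.69×10⁻¹² F.
C₂ = κ₂ε₀A₂/d = 20.6 × 8.85×10⁻¹² × 1.03×10⁻³ / 4.25×10⁻³ = 4.40×10⁻¹¹ F.
C = C₁ + C₂ = 4.57×10⁻¹¹ F.

45.7 pF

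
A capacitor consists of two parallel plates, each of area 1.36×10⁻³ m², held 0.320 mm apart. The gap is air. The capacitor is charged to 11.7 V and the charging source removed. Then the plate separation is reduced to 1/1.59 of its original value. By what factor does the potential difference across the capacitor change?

Isolated ⇒ Q is held fixed.
C₂ = 1.59 C₁ and V = Q/C, so V₂/V₁ = C₁/C₂ = 0.629.

0.629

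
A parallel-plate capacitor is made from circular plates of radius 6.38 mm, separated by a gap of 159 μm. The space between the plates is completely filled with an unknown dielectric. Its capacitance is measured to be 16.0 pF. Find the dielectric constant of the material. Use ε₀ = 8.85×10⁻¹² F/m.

A = π(6.38 mm)² = 1.28×10⁻⁴ m².
κ = Cd/(ε₀A) = 1.60×10⁻¹¹ × 1.59×10⁻⁴ / (8.85×10⁻¹² × 1.28×10⁻⁴) = 2.25.

κ ≈ 2.25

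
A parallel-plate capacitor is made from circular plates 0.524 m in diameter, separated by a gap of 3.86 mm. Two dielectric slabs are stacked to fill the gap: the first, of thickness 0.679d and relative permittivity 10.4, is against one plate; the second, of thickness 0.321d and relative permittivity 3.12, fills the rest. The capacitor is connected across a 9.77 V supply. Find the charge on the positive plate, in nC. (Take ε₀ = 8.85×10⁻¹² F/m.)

A = π(0.524/2 m)² = 0.216 m².
Stacked slabs ⇒ two capacitors in series, each with the full plate area.
C₁ = κ₁ε₀A/d₁ = 10.4 × 8.85×10⁻¹² × 0.216 / 2.62×10⁻³ = 7.57×10⁻⁹ F.
C₂ = κ₂ε₀A/d₂ = 3.12 × 8.85×10⁻¹² × 0.216 / 1.24×10⁻³ = 4.81×10⁻⁹ F.
C = (1/C₁ + 1/C₂)⁻¹ = 2.94×10⁻⁹ F.
Q = CV = 2.94×10⁻⁹ × 9.77 = 2.87×10⁻⁸ C.

Q ≈ 28.7 nC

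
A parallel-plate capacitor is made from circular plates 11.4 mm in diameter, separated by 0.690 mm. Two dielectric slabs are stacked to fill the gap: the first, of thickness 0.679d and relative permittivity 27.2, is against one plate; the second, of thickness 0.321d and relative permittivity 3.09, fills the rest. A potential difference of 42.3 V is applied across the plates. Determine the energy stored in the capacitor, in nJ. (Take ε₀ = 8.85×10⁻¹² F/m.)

U ≈ 9.09 nJ

A = π(11.4/2 mm)² = 1.02×10⁻⁴ m².
Stacked slabs ⇒ two capacitors in series, each with the full plate area.
C₁ = κ₁ε₀A/d₁ = 27.2 × 8.85×10⁻¹² × 1.02×10⁻⁴ / 4.69×10⁻⁴ = 5.24×10⁻¹¹ F.
C₂ = κ₂ε₀A/d₂ = 3.09 × 8.85×10⁻¹² × 1.02×10⁻⁴ / 2.21×10⁻⁴ = 1.26×10⁻¹¹ F.
C = (1/C₁ + 1/C₂)⁻¹ = 1.02×10⁻¹¹ F.
U = ½CV² = ½ × 1.02×10⁻¹¹ × (42.3)² = 9.09×10⁻⁹ J.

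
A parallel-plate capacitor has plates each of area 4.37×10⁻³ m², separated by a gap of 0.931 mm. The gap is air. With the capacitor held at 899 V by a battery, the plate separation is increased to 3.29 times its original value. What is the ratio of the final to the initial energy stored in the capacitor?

U₂/U₁ ≈ 0.304

Battery connected ⇒ V is held fixed.
C₂ = 0.304 C₁ and U = ½CV², so U₂/U₁ = C₂/C₁ = 0.304.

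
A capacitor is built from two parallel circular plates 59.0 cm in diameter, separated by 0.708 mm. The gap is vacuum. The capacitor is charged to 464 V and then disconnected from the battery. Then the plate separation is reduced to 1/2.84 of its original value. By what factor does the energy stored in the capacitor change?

0.352

Isolated ⇒ Q is held fixed.
C₂ = 2.84 C₁ and U = Q²/(2C), so U₂/U₁ = C₁/C₂ = 0.352.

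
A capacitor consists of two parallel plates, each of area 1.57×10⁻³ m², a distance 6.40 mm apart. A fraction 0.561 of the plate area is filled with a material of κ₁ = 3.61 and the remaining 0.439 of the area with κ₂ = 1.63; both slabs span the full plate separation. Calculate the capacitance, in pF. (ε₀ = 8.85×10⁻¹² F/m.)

Side-by-side slabs ⇒ two capacitors in parallel, each spanning the full gap.
C₁ = κ₁ε₀A₁/d = 3.61 × 8.85×10⁻¹² × 8.81×10⁻⁴ / 6.40×10⁻³ = 4.40×10⁻¹² F.
C₂ = κ₂ε₀A₂/d = 1.63 × 8.85×10⁻¹² × 6.89×10⁻⁴ / 6.40×10⁻³ = 1.55×10⁻¹² F.
C = C₁ + C₂ = 5.95×10⁻¹² F.

C ≈ 5.95 pF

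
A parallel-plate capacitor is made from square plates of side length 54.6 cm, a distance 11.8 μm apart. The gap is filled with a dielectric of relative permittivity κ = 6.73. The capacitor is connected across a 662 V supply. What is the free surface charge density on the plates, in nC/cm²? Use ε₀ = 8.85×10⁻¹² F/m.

A = (54.6 cm)² = 0.298 m².
C = κε₀A/d = 6.73 × 8.85×10⁻¹² × 0.298 / 1.18×10⁻⁵ = 1.50×10⁻⁶ F.
σ = Q/A = CV/A = 1.50×10⁻⁶ × 662 / 0.298 = 3.34×10⁻³ C/m².

334 nC/cm²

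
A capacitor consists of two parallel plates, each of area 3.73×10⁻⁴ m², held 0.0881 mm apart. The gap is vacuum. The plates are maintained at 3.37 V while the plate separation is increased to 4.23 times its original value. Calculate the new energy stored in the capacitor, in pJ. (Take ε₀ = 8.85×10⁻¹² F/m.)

50.3 pJ

Initially C₁ = ε₀A/d = 8.85×10⁻¹² × 3.73×10⁻⁴ / 8.81×10⁻⁵ = 3.75×10⁻¹¹ F.
U₁ = 2.13×10⁻¹⁰ J.
Battery connected ⇒ V is held fixed. C₂ = 0.236 C₁ and U = ½CV², so U₂/U₁ = C₂/C₁ = 0.236.
U₂ = 0.236 × 2.13×10⁻¹⁰ = 5.03×10⁻¹¹ J.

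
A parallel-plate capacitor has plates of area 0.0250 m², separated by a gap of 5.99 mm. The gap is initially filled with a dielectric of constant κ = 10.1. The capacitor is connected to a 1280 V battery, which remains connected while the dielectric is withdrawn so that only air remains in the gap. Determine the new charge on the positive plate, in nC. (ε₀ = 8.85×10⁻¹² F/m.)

Initially C₁ = κε₀A/d = 10.1 × 8.85×10⁻¹² × 2.50×10⁻² / 5.99×10⁻³ = 3.73×10⁻¹⁰ F.
Q₁ = 4.78×10⁻⁷ C.
Battery connected ⇒ V is held fixed. C₂ = 0.0990 C₁ and Q = CV, so Q₂/Q₁ = C₂/C₁ = 0.0990.
Q₂ = 0.0990 × 4.78×10⁻⁷ = 4.73×10⁻⁸ C.

Q ≈ 47.3 nC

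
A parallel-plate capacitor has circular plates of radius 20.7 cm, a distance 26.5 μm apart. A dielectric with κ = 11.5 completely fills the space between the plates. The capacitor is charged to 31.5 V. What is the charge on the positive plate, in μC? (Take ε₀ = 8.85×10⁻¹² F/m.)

Q ≈ 16.3 μC

A = π(20.7 cm)² = 0.135 m².
C = κε₀A/d = 11.5 × 8.85×10⁻¹² × 0.135 / 2.65×10⁻⁵ = 5.17×10⁻⁷ F.
Q = CV = 5.17×10⁻⁷ × 31.5 = 1.63×10⁻⁵ C.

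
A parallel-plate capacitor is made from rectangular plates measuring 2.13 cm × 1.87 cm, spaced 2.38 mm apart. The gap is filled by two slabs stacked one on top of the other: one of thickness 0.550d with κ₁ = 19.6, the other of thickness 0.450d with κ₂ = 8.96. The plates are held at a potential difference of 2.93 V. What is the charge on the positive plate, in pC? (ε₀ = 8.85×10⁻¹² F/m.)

A = 2.13 × 1.87 cm² = 3.98×10⁻⁴ m².
Stacked slabs ⇒ two capacitors in series, each with the full plate area.
C₁ = κ₁ε₀A/d₁ = 19.6 × 8.85×10⁻¹² × 3.98×10⁻⁴ / 1.31×10⁻³ = 5.28×10⁻¹¹ F.
C₂ = κ₂ε₀A/d₂ = 8.96 × 8.85×10⁻¹² × 3.98×10⁻⁴ / 1.07×10⁻³ = 2.95×10⁻¹¹ F.
C = (1/C₁ + 1/C₂)⁻¹ = 1.89×10⁻¹¹ F.
Q = CV = 1.89×10⁻¹¹ × 2.93 = 5.54×10⁻¹¹ C.

Q ≈ 55.4 pC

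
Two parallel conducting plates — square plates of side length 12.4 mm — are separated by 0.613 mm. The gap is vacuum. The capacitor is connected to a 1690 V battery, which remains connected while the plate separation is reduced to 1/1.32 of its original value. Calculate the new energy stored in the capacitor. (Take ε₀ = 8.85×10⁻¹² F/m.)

U ≈ 4.18 μJ

A = (12.4 mm)² = 1.54×10⁻⁴ m².
Initially C₁ = ε₀A/d = 8.85×10⁻¹² × 1.54×10⁻⁴ / 6.13×10⁻⁴ = 2.22×10⁻¹² F.
U₁ = 3.17×10⁻⁶ J.
Battery connected ⇒ V is held fixed. C₂ = 1.32 C₁ and U = ½CV², so U₂/U₁ = C₂/C₁ = 1.32.
U₂ = 1.32 × 3.17×10⁻⁶ = 4.18×10⁻⁶ J.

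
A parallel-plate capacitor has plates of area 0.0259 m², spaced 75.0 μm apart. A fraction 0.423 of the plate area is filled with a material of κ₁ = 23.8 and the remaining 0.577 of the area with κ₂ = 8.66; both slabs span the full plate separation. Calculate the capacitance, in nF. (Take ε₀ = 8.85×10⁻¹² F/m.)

C ≈ 46.0 nF

Side-by-side slabs ⇒ two capacitors in parallel, each spanning the full gap.
C₁ = κ₁ε₀A₁/d = 23.8 × 8.85×10⁻¹² × 1.10×10⁻² / 7.50×10⁻⁵ = 3.08×10⁻⁸ F.
C₂ = κ₂ε₀A₂/d = 8.66 × 8.85×10⁻¹² × 1.49×10⁻² / 7.50×10⁻⁵ = 1.53×10⁻⁸ F.
C = C₁ + C₂ = 4.60×10⁻⁸ F.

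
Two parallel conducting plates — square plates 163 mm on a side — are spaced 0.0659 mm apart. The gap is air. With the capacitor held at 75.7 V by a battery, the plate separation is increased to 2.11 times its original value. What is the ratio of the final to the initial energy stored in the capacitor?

U₂/U₁ ≈ 0.474

Battery connected ⇒ V is held fixed.
C₂ = 0.474 C₁ and U = ½CV², so U₂/U₁ = C₂/C₁ = 0.474.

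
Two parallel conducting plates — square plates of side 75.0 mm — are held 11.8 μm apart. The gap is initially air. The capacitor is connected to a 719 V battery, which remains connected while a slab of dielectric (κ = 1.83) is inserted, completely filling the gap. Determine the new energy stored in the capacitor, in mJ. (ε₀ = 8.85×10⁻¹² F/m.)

A = (75.0 mm)² = 5.62×10⁻³ m².
Initially C₁ = ε₀A/d = 8.85×10⁻¹² × 5.62×10⁻³ / 1.18×10⁻⁵ = 4.22×10⁻⁹ F.
U₁ = 1.09×10⁻³ J.
Battery connected ⇒ V is held fixed. C₂ = 1.83 C₁ and U = ½CV², so U₂/U₁ = C₂/C₁ = 1.83.
U₂ = 1.83 × 1.09×10⁻³ = 2.00×10⁻³ J.

U ≈ 2.00 mJ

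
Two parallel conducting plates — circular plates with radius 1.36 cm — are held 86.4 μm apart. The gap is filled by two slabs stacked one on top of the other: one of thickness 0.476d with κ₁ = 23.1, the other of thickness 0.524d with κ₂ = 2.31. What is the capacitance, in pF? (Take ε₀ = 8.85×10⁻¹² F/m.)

241 pF

A = π(1.36 cm)² = 5.81×10⁻⁴ m².
Stacked slabs ⇒ two capacitors in series, each with the full plate area.
C₁ = κ₁ε₀A/d₁ = 23.1 × 8.85×10⁻¹² × 5.81×10⁻⁴ / 4.11×10⁻⁵ = 2.89×10⁻⁹ F.
C₂ = κ₂ε₀A/d₂ = 2.31 × 8.85×10⁻¹² × 5.81×10⁻⁴ / 4.53×10⁻⁵ = 2.62×10⁻¹⁰ F.
C = (1/C₁ + 1/C₂)⁻¹ = 2.41×10⁻¹⁰ F.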